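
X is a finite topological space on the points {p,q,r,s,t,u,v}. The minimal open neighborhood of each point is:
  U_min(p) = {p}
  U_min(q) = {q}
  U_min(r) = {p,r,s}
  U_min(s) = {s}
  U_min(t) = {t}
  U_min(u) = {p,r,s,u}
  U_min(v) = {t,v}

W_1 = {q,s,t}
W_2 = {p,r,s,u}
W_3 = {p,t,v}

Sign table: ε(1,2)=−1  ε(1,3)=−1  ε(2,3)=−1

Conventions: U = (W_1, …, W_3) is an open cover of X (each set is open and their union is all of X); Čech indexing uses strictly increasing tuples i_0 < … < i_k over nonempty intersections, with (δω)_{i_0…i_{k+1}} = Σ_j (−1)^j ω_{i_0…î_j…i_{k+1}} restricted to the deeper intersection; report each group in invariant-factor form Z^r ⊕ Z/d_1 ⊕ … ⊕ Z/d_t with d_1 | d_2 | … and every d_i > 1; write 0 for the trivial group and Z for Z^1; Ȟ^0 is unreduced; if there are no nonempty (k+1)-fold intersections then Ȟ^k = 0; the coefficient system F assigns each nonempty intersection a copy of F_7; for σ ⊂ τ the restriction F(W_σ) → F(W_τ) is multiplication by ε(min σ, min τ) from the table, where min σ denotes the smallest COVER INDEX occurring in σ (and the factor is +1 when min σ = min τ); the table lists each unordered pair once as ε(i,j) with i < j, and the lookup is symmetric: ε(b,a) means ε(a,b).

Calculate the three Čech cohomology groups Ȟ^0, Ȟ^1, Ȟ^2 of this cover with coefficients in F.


Ȟ^0(U;F) ≅ 0,  Ȟ^1(U;F) ≅ 0,  Ȟ^2(U;F) ≅ 0

intersection data:
  W12={s} W13={t} W23={p}
C dims 3,3; δ0: rk_F7 3
Ȟ^0 = (3 − 3) − 0 = 0, so Ȟ^0 ≅ 0
Ȟ^1 = (3 − 0) − 3 = 0, so Ȟ^1 ≅ 0
Ȟ^2 = (0 − 0) − 0 = 0, so Ȟ^2 ≅ 0


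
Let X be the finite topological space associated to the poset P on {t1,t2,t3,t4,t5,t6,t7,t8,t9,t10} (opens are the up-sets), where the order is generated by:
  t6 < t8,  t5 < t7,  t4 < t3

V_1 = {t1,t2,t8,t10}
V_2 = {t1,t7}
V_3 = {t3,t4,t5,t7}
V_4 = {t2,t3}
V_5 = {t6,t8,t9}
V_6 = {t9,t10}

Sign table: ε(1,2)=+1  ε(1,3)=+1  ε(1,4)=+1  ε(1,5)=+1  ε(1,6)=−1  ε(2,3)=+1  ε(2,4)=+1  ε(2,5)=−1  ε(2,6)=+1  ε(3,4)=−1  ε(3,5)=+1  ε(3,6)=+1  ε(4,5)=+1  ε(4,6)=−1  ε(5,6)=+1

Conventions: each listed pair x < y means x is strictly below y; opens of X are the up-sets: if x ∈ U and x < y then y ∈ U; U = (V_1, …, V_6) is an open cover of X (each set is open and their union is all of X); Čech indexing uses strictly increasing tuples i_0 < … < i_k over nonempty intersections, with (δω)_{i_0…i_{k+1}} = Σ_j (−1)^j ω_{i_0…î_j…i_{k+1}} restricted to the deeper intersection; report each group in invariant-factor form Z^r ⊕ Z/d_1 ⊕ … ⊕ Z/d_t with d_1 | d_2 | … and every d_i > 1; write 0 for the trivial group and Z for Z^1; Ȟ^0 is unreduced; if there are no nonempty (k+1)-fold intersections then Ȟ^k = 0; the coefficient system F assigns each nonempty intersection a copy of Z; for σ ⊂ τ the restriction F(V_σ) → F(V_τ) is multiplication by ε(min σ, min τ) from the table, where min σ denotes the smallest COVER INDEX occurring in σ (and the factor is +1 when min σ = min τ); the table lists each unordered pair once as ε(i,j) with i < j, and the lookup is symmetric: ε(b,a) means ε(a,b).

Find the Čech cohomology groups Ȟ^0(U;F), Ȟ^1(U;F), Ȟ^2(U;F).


nonempty overlaps:
  V12={t1} V14={t2} V15={t8} V16={t10} V23={t7} V34={t3} V56={t9}
C dims 6,7; δ0: rk 6, SNF 1^5·2
degree 0: 6−6−0 = 0 → Ȟ^0 ≅ 0
degree 1: 7−0−6 = 1 plus torsion [2] → Ȟ^1 ≅ Z ⊕ Z/2
degree 2: 0−0−0 = 0 → Ȟ^2 ≅ 0

Ȟ^0 ≅ 0, Ȟ^1 ≅ Z ⊕ Z/2 and Ȟ^2 ≅ 0


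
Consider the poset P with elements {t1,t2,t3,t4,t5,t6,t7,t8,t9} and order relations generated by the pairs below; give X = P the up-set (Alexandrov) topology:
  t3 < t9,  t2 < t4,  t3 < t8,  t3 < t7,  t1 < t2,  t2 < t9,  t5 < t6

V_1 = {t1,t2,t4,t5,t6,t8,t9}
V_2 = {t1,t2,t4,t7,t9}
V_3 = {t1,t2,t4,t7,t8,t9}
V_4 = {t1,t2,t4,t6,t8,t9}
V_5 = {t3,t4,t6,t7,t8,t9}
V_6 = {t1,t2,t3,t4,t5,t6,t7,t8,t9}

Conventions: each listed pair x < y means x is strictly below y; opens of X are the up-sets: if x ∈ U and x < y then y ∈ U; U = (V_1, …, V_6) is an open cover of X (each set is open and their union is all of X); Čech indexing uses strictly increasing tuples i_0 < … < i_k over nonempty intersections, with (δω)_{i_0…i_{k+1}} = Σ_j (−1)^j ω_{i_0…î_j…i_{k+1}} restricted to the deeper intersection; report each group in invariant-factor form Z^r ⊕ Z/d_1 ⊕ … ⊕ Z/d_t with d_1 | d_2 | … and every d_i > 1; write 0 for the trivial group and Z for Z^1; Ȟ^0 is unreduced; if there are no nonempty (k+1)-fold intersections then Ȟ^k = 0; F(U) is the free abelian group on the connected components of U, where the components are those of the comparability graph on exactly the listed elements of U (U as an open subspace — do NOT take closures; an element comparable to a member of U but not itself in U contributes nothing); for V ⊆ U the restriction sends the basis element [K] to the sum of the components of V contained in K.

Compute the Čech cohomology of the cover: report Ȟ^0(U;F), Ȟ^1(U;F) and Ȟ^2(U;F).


Ȟ^0 ≅ Z^2,  Ȟ^1 ≅ 0,  Ȟ^2 ≅ 0

intersection data:
  V12={t1,t2,t4,t9} V13={t1,t2,t4,t8,t9} V14={t1,t2,t4,t6,t8,t9} V15={t4,t6,t8,t9} V16={t1,t2,t4,t5,t6,t8,t9} V23={t1,t2,t4,t7,t9} V24={t1,t2,t4,t9} V25={t4,t7,t9} V26={t1,t2,t4,t7,t9} V34={t1,t2,t4,t8,t9} V35={t4,t7,t8,t9} V36={t1,t2,t4,t7,t8,t9} V45={t4,t6,t8,t9} V46={t1,t2,t4,t6,t8,t9} V56={t3,t4,t6,t7,t8,t9}
  V123={t1,t2,t4,t9} V124={t1,t2,t4,t9} V125={t4,t9} V126={t1,t2,t4,t9} V134={t1,t2,t4,t8,t9} V135={t4,t8,t9} V136={t1,t2,t4,t8,t9} V145={t4,t6,t8,t9} V146={t1,t2,t4,t6,t8,t9} V156={t4,t6,t8,t9} V234={t1,t2,t4,t9} V235={t4,t7,t9} V236={t1,t2,t4,t7,t9} V245={t4,t9} V246={t1,t2,t4,t9} V256={t4,t7,t9} V345={t4,t8,t9} V346={t1,t2,t4,t8,t9} V356={t4,t7,t8,t9} V456={t4,t6,t8,t9}
  V1234={t1,t2,t4,t9} V1235={t4,t9} V1236={t1,t2,t4,t9} V1245={t4,t9} V1246={t1,t2,t4,t9} V1256={t4,t9} V1345={t4,t8,t9} V1346={t1,t2,t4,t8,t9} V1356={t4,t8,t9} V1456={t4,t6,t8,t9} V2345={t4,t9} V2346={t1,t2,t4,t9} V2356={t4,t7,t9} V2456={t4,t9} V3456={t4,t8,t9}
  V12345={t4,t9} V12346={t1,t2,t4,t9} V12356={t4,t9} V12456={t4,t9} V13456={t4,t8,t9} V23456={t4,t9}
  V123456={t4,t9}
components per intersection:
  V1: {t1,t2,t4,t9} {t5,t6} {t8}
  V2: {t1,t2,t4,t9} {t7}
  V3: {t1,t2,t4,t9} {t7} {t8}
  V4: {t1,t2,t4,t9} {t6} {t8}
  V5: {t3,t7,t8,t9} {t4} {t6}
  V6: {t1,t2,t3,t4,t7,t8,t9} {t5,t6}
  V12: {t1,t2,t4,t9}
  V13: {t1,t2,t4,t9} {t8}
  V14: {t1,t2,t4,t9} {t6} {t8}
  V15: {t4} {t6} {t8} {t9}
  V16: {t1,t2,t4,t9} {t5,t6} {t8}
  V23: {t1,t2,t4,t9} {t7}
  V24: {t1,t2,t4,t9}
  V25: {t4} {t7} {t9}
  V26: {t1,t2,t4,t9} {t7}
  V34: {t1,t2,t4,t9} {t8}
  V35: {t4} {t7} {t8} {t9}
  V36: {t1,t2,t4,t9} {t7} {t8}
  V45: {t4} {t6} {t8} {t9}
  V46: {t1,t2,t4,t9} {t6} {t8}
  V56: {t3,t7,t8,t9} {t4} {t6}
  V123: {t1,t2,t4,t9}
  V124: {t1,t2,t4,t9}
  V125: {t4} {t9}
  V126: {t1,t2,t4,t9}
  V134: {t1,t2,t4,t9} {t8}
  V135: {t4} {t8} {t9}
  V136: {t1,t2,t4,t9} {t8}
  V145: {t4} {t6} {t8} {t9}
  V146: {t1,t2,t4,t9} {t6} {t8}
  V156: {t4} {t6} {t8} {t9}
  V234: {t1,t2,t4,t9}
  V235: {t4} {t7} {t9}
  V236: {t1,t2,t4,t9} {t7}
  V245: {t4} {t9}
  V246: {t1,t2,t4,t9}
  V256: {t4} {t7} {t9}
  V345: {t4} {t8} {t9}
  V346: {t1,t2,t4,t9} {t8}
  V356: {t4} {t7} {t8} {t9}
  V456: {t4} {t6} {t8} {t9}
  V1234: {t1,t2,t4,t9}
  V1235: {t4} {t9}
  V1236: {t1,t2,t4,t9}
  V1245: {t4} {t9}
  V1246: {t1,t2,t4,t9}
  V1256: {t4} {t9}
  V1345: {t4} {t8} {t9}
  V1346: {t1,t2,t4,t9} {t8}
  V1356: {t4} {t8} {t9}
  V1456: {t4} {t6} {t8} {t9}
  V2345: {t4} {t9}
  V2346: {t1,t2,t4,t9}
  V2356: {t4} {t7} {t9}
  V2456: {t4} {t9}
  V3456: {t4} {t8} {t9}
  V12345: {t4} {t9}
  V12346: {t1,t2,t4,t9}
  V12356: {t4} {t9}
  V12456: {t4} {t9}
  V13456: {t4} {t8} {t9}
  V23456: {t4} {t9}
  V123456: {t4} {t9}
C dims 16,40,48,32; δ0: rk 14, SNF 1^14; δ1: rk 26, SNF 1^26; δ2: rk 22, SNF 1^22
Ȟ^0 = (16 − 14) − 0 = 2, so Ȟ^0 ≅ Z^2
Ȟ^1 = (40 − 26) − 14 = 0, so Ȟ^1 ≅ 0
Ȟ^2 = (48 − 22) − 26 = 0, so Ȟ^2 ≅ 0


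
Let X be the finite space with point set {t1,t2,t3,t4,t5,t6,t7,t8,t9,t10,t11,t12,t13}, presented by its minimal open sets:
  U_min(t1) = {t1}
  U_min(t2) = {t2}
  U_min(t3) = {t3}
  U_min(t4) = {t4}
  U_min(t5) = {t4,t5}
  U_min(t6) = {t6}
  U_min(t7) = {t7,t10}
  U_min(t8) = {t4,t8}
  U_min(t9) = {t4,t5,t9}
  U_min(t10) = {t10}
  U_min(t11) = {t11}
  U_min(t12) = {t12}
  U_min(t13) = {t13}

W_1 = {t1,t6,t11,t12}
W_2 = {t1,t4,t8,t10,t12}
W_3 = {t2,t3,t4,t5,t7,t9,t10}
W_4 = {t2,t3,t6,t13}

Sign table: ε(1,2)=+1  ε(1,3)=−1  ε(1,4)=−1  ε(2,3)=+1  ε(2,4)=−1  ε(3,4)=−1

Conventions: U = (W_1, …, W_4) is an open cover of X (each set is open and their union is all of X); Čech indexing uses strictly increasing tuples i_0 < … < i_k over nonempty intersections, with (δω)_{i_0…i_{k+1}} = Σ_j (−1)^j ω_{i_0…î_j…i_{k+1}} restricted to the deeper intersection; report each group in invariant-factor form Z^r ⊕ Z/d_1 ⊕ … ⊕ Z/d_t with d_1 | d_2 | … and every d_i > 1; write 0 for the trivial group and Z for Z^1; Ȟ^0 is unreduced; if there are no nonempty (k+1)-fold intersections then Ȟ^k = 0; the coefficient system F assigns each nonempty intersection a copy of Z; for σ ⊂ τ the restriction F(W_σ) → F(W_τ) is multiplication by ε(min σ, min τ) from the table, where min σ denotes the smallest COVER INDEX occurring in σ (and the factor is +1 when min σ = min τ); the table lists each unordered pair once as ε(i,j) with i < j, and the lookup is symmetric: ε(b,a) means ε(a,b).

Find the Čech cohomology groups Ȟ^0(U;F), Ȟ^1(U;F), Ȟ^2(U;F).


nerve simplices:
  W12={t1,t12} W14={t6} W23={t4,t10} W34={t2,t3}
C dims 4,4; δ0: rk 3, SNF 1^3
degree 0: 4−3−0 = 1 → Ȟ^0 ≅ Z
degree 1: 4−0−3 = 1 → Ȟ^1 ≅ Z
degree 2: 0−0−0 = 0 → Ȟ^2 ≅ 0

Ȟ^0 ≅ Z, Ȟ^1 ≅ Z, Ȟ^2 ≅ 0


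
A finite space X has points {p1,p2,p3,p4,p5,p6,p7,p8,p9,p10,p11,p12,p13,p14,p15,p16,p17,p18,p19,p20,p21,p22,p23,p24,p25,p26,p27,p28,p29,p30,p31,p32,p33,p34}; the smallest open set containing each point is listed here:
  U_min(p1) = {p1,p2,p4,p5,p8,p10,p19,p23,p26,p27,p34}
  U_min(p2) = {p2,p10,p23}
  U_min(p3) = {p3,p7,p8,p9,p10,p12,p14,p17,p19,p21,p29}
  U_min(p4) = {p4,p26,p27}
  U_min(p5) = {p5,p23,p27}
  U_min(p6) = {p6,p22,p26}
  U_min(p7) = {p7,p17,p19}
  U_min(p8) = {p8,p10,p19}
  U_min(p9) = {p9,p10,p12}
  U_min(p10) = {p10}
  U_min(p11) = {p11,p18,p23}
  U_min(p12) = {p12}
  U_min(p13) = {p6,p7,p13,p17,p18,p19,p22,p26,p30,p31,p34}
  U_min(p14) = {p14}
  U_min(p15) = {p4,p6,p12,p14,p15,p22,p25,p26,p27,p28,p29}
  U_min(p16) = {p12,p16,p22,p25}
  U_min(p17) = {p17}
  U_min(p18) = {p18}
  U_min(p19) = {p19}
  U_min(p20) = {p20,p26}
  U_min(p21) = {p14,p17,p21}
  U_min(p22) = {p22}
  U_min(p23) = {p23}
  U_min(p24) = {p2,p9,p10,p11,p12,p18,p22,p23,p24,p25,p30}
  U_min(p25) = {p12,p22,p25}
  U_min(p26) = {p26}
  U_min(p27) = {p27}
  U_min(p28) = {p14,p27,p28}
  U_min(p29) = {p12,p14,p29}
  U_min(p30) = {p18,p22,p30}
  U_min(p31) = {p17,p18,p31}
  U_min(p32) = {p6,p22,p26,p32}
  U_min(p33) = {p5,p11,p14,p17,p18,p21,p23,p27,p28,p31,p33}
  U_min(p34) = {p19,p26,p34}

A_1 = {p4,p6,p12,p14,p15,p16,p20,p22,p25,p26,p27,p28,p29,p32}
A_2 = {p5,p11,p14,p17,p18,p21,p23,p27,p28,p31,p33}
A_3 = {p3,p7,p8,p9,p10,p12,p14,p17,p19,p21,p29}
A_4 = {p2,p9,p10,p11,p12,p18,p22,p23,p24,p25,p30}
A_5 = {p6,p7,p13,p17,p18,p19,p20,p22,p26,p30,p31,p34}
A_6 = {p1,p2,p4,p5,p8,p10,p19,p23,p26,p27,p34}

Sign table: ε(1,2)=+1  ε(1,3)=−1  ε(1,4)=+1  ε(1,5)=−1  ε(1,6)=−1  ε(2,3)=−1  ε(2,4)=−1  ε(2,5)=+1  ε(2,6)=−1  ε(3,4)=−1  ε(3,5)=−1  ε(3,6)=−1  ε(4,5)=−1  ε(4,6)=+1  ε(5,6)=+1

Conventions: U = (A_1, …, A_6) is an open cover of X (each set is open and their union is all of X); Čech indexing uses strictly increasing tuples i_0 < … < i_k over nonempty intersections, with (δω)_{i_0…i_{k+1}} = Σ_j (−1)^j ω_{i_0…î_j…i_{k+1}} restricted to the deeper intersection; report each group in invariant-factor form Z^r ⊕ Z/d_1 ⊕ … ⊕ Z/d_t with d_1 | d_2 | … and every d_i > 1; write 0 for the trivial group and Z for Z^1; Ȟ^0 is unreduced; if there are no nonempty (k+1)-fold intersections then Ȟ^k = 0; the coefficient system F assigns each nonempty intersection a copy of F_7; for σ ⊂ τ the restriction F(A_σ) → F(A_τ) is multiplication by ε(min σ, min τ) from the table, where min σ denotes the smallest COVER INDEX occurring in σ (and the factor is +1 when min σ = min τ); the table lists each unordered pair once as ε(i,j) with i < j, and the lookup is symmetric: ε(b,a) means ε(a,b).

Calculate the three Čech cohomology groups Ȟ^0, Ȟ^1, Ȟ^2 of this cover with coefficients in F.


nerve of the cover:
  A12={p14,p27,p28} A13={p12,p14,p29} A14={p12,p22,p25} A15={p6,p20,p22,p26} A16={p4,p26,p27} A23={p14,p17,p21} A24={p11,p18,p23} A25={p17,p18,p31} A26={p5,p23,p27} A34={p9,p10,p12} A35={p7,p17,p19} A36={p8,p10,p19} A45={p18,p22,p30} A46={p2,p10,p23} A56={p19,p26,p34}
  A123={p14} A126={p27} A134={p12} A145={p22} A156={p26} A235={p17} A245={p18} A246={p23} A346={p10} A356={p19}
C dims 6,15,10; δ0: rk_F7 6; δ1: rk_F7 9
Ȟ^0 = (6 − 6) − 0 = 0, so Ȟ^0 ≅ 0
Ȟ^1 = (15 − 9) − 6 = 0, so Ȟ^1 ≅ 0
Ȟ^2 = (10 − 0) − 9 = 1, so Ȟ^2 ≅ Z/7

Ȟ^0 = 0, Ȟ^1 = 0 and Ȟ^2 = Z/7


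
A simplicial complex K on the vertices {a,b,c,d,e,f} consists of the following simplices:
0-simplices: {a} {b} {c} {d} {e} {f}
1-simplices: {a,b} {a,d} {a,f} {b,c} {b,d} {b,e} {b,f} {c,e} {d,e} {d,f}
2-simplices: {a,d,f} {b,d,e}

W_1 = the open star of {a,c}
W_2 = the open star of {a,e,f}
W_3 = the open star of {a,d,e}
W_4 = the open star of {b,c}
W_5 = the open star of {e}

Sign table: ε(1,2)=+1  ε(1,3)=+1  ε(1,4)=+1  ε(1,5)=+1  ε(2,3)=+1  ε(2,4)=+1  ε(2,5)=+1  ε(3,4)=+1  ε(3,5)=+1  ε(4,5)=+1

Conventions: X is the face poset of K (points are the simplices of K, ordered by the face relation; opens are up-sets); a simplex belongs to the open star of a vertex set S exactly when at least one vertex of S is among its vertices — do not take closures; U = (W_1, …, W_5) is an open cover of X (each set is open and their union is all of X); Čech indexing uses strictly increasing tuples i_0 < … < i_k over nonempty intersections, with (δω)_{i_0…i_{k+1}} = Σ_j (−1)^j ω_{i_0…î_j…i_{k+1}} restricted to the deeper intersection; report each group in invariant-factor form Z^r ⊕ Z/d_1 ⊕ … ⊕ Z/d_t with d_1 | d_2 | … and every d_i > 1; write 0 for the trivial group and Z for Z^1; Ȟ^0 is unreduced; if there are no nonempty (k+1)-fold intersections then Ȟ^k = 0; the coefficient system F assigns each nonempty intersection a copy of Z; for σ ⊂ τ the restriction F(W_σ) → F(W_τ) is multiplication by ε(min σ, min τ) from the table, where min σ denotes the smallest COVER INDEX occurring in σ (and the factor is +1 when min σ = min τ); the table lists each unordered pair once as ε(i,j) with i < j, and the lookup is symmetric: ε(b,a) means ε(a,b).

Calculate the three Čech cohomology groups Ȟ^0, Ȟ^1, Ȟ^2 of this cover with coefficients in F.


Ȟ^0(U;F) ≅ Z, Ȟ^1(U;F) ≅ 0, Ȟ^2(U;F) ≅ 0

nonempty overlaps:
  W1={{a},{c},{a,b},{a,d},{a,f},{b,c},{c,e},{a,d,f}} W2={{a},{e},{f},{a,b},{a,d},{a,f},{b,e},{b,f},{c,e},{d,e},{d,f},{a,d,f},{b,d,e}} W3={{a},{d},{e},{a,b},{a,d},{a,f},{b,d},{b,e},{c,e},{d,e},{d,f},{a,d,f},{b,d,e}} W4={{b},{c},{a,b},{b,c},{b,d},{b,e},{b,f},{c,e},{b,d,e}} W5={{e},{b,e},{c,e},{d,e},{b,d,e}}
  W12={{a},{a,b},{a,d},{a,f},{c,e},{a,d,f}} W13={{a},{a,b},{a,d},{a,f},{c,e},{a,d,f}} W14={{c},{a,b},{b,c},{c,e}} W15={{c,e}} W23={{a},{e},{a,b},{a,d},{a,f},{b,e},{c,e},{d,e},{d,f},{a,d,f},{b,d,e}} W24={{a,b},{b,e},{b,f},{c,e},{b,d,e}} W25={{e},{b,e},{c,e},{d,e},{b,d,e}} W34={{a,b},{b,d},{b,e},{c,e},{b,d,e}} W35={{e},{b,e},{c,e},{d,e},{b,d,e}} W45={{b,e},{c,e},{b,d,e}}
  W123={{a},{a,b},{a,d},{a,f},{c,e},{a,d,f}} W124={{a,b},{c,e}} W125={{c,e}} W134={{a,b},{c,e}} W135={{c,e}} W145={{c,e}} W234={{a,b},{b,e},{c,e},{b,d,e}} W235={{e},{b,e},{c,e},{d,e},{b,d,e}} W245={{b,e},{c,e},{b,d,e}} W345={{b,e},{c,e},{b,d,e}}
  W1234={{a,b},{c,e}} W1235={{c,e}} W1245={{c,e}} W1345={{c,e}} W2345={{b,e},{c,e},{b,d,e}}
  W12345={{c,e}}
C dims 5,10,10,5; δ0: rk 4, SNF 1^4; δ1: rk 6, SNF 1^6; δ2: rk 4, SNF 1^4
degree 0: 5−4−0 = 1 → Ȟ^0 ≅ Z
degree 1: 10−6−4 = 0 → Ȟ^1 ≅ 0
degree 2: 10−4−6 = 0 → Ȟ^2 ≅ 0


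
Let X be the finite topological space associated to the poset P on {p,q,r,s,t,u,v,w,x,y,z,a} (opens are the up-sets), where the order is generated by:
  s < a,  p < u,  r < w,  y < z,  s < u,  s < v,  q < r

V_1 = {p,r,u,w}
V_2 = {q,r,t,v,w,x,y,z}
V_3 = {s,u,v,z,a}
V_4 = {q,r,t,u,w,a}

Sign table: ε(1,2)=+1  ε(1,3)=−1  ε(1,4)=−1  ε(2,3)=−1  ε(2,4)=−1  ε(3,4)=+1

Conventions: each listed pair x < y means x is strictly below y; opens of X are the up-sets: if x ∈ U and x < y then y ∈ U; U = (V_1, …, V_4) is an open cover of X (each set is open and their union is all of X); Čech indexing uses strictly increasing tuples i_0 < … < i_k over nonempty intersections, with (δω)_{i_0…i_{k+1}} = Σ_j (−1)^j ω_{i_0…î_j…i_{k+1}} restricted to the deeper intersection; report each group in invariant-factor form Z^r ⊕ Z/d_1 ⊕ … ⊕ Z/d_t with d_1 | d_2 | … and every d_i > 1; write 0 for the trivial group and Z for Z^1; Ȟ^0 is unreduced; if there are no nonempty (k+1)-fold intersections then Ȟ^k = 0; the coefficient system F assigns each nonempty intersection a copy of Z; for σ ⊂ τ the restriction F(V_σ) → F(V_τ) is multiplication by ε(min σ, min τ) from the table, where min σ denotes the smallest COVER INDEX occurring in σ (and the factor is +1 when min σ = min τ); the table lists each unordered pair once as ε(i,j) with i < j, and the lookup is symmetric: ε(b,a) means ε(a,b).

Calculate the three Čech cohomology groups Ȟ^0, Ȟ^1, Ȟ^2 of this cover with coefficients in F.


nerve of the cover:
  V12={r,w} V13={u} V14={r,u,w} V23={v,z} V24={q,r,t,w} V34={u,a}
  V124={r,w} V134={u}
C dims 4,6,2; δ0: rk 3, SNF 1^3; δ1: rk 2, SNF 1^2
Ȟ^0 = (4 − 3) − 0 = 1, so Ȟ^0 ≅ Z
Ȟ^1 = (6 − 2) − 3 = 1, so Ȟ^1 ≅ Z
Ȟ^2 = (2 − 0) − 2 = 0, so Ȟ^2 ≅ 0

Ȟ^0 = Z; Ȟ^1 = Z; Ȟ^2 = 0


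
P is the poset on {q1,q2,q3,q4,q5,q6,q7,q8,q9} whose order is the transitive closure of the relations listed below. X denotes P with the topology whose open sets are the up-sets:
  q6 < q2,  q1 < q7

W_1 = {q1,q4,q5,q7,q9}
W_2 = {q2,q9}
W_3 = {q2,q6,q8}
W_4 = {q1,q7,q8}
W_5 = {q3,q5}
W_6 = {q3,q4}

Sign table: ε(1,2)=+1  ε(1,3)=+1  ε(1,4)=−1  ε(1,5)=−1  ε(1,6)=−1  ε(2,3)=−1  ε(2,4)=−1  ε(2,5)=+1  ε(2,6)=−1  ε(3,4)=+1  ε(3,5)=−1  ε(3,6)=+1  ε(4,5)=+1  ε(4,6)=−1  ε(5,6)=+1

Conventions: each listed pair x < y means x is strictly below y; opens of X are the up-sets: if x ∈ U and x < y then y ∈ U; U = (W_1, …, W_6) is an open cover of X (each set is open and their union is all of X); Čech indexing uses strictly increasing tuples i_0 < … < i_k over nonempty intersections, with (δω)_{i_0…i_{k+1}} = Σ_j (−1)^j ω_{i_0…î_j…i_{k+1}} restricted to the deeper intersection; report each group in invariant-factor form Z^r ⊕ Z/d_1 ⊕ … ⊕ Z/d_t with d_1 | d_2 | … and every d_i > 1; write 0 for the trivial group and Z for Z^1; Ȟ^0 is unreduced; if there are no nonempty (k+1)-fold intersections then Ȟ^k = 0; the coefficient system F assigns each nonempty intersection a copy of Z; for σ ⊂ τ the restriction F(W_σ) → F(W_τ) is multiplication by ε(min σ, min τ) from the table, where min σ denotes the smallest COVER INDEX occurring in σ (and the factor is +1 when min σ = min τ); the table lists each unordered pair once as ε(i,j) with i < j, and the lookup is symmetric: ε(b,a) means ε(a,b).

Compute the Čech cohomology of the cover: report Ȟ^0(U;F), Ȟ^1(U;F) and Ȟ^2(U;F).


Ȟ^0(U;F) ≅ Z, Ȟ^1(U;F) ≅ Z^2, Ȟ^2(U;F) ≅ 0

nerve of the cover:
  W12={q9} W14={q1,q7} W15={q5} W16={q4} W23={q2} W34={q8} W56={q3}
C dims 6,7; δ0: rk 5, SNF 1^5
Ȟ^0 = (6 − 5) − 0 = 1, so Ȟ^0 ≅ Z
Ȟ^1 = (7 − 0) − 5 = 2, so Ȟ^1 ≅ Z^2
Ȟ^2 = (0 − 0) − 0 = 0, so Ȟ^2 ≅ 0


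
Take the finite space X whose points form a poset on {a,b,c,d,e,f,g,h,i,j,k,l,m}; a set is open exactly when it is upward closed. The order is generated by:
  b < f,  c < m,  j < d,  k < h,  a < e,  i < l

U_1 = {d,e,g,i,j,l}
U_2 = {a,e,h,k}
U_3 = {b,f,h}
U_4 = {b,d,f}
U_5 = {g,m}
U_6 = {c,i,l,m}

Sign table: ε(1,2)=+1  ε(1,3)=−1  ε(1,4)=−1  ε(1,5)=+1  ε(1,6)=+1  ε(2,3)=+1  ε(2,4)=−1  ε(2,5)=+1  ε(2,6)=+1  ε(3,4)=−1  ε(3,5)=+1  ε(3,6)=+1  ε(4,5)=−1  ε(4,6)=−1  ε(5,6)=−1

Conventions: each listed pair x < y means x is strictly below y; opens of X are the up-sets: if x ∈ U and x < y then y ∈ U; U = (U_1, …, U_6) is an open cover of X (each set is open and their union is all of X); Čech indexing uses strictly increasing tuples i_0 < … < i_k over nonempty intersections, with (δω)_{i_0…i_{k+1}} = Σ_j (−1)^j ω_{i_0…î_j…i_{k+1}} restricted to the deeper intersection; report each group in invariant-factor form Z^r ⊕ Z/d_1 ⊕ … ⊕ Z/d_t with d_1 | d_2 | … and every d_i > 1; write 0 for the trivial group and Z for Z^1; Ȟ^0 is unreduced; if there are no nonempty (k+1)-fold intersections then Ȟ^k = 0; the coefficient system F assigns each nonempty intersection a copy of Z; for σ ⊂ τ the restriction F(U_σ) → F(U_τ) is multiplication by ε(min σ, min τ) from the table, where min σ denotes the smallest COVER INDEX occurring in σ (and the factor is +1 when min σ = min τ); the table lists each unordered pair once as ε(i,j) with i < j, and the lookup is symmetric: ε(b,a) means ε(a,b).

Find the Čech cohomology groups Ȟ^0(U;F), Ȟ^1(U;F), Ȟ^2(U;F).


nonempty intersections:
  U12={e} U14={d} U15={g} U16={i,l} U23={h} U34={b,f} U56={m}
C dims 6,7; δ0: rk 6, SNF 1^5·2
Ȟ^0: (6−6)−0=0 ⇒ 0
Ȟ^1: (7−0)−6=1 plus torsion [2] ⇒ Z ⊕ Z/2
Ȟ^2: (0−0)−0=0 ⇒ 0

Ȟ^0(U;F) ≅ 0; Ȟ^1(U;F) ≅ Z ⊕ Z/2; Ȟ^2(U;F) ≅ 0


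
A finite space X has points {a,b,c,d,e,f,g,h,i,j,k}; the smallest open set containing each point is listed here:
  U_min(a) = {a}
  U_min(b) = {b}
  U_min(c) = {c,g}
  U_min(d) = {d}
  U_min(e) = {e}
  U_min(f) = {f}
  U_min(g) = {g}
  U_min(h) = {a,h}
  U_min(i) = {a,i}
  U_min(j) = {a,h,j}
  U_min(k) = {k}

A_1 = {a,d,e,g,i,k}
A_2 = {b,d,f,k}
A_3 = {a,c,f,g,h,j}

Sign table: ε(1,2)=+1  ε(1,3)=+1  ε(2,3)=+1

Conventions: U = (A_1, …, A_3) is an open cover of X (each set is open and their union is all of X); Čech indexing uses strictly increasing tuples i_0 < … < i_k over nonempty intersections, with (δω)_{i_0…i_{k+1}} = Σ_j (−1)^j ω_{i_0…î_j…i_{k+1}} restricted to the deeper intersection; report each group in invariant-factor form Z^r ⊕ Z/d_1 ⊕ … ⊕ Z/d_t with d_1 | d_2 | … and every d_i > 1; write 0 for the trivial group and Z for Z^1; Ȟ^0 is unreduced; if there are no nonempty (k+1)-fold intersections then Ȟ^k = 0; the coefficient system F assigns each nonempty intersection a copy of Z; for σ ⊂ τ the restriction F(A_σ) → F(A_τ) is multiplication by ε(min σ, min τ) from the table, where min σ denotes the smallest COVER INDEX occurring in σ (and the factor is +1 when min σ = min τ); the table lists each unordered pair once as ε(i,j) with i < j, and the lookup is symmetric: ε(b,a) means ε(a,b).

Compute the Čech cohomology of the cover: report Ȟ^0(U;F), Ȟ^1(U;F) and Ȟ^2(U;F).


intersection data:
  A12={d,k} A13={a,g} A23={f}
C dims 3,3; δ0: rk 2, SNF 1^2
Ȟ^0 = (3 − 2) − 0 = 1, so Ȟ^0 ≅ Z
Ȟ^1 = (3 − 0) − 2 = 1, so Ȟ^1 ≅ Z
Ȟ^2 = (0 − 0) − 0 = 0, so Ȟ^2 ≅ 0

Ȟ^0(U;F) ≅ Z, Ȟ^1(U;F) ≅ Z and Ȟ^2(U;F) ≅ 0


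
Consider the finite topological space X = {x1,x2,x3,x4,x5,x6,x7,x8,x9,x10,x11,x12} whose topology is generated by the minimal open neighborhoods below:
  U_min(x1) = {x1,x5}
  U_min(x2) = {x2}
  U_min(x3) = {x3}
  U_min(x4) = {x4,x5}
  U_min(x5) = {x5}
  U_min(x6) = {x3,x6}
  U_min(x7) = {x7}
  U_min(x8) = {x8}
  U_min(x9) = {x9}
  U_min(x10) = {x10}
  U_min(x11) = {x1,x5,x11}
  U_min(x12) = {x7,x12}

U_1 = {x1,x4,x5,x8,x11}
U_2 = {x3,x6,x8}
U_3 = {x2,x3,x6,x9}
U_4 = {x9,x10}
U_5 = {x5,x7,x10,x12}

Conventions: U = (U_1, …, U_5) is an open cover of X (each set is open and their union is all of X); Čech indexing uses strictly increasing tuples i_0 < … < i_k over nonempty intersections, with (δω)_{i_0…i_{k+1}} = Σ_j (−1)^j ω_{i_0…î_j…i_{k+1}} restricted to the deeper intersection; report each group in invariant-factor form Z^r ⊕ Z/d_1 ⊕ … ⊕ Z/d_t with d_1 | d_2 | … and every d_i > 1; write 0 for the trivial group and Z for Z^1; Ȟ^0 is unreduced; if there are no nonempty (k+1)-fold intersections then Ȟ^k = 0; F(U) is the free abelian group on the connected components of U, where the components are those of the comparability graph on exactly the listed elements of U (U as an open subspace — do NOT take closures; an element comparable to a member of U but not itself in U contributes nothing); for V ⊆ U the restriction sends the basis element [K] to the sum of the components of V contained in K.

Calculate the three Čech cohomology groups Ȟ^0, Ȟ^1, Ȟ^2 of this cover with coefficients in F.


nerve simplices:
  U12={x8} U15={x5} U23={x3,x6} U34={x9} U45={x10}
components per intersection:
  U1: {x1,x4,x5,x11} {x8}
  U2: {x3,x6} {x8}
  U3: {x2} {x3,x6} {x9}
  U4: {x9} {x10}
  U5: {x5} {x7,x12} {x10}
  U12: {x8}
  U15: {x5}
  U23: {x3,x6}
  U34: {x9}
  U45: {x10}
C dims 12,5; δ0: rk 5, SNF 1^5
degree 0: 12−5−0 = 7 → Ȟ^0 ≅ Z^7
degree 1: 5−0−5 = 0 → Ȟ^1 ≅ 0
degree 2: 0−0−0 = 0 → Ȟ^2 ≅ 0

Ȟ^0(U;F) ≅ Z^7,  Ȟ^1(U;F) ≅ 0,  Ȟ^2(U;F) ≅ 0


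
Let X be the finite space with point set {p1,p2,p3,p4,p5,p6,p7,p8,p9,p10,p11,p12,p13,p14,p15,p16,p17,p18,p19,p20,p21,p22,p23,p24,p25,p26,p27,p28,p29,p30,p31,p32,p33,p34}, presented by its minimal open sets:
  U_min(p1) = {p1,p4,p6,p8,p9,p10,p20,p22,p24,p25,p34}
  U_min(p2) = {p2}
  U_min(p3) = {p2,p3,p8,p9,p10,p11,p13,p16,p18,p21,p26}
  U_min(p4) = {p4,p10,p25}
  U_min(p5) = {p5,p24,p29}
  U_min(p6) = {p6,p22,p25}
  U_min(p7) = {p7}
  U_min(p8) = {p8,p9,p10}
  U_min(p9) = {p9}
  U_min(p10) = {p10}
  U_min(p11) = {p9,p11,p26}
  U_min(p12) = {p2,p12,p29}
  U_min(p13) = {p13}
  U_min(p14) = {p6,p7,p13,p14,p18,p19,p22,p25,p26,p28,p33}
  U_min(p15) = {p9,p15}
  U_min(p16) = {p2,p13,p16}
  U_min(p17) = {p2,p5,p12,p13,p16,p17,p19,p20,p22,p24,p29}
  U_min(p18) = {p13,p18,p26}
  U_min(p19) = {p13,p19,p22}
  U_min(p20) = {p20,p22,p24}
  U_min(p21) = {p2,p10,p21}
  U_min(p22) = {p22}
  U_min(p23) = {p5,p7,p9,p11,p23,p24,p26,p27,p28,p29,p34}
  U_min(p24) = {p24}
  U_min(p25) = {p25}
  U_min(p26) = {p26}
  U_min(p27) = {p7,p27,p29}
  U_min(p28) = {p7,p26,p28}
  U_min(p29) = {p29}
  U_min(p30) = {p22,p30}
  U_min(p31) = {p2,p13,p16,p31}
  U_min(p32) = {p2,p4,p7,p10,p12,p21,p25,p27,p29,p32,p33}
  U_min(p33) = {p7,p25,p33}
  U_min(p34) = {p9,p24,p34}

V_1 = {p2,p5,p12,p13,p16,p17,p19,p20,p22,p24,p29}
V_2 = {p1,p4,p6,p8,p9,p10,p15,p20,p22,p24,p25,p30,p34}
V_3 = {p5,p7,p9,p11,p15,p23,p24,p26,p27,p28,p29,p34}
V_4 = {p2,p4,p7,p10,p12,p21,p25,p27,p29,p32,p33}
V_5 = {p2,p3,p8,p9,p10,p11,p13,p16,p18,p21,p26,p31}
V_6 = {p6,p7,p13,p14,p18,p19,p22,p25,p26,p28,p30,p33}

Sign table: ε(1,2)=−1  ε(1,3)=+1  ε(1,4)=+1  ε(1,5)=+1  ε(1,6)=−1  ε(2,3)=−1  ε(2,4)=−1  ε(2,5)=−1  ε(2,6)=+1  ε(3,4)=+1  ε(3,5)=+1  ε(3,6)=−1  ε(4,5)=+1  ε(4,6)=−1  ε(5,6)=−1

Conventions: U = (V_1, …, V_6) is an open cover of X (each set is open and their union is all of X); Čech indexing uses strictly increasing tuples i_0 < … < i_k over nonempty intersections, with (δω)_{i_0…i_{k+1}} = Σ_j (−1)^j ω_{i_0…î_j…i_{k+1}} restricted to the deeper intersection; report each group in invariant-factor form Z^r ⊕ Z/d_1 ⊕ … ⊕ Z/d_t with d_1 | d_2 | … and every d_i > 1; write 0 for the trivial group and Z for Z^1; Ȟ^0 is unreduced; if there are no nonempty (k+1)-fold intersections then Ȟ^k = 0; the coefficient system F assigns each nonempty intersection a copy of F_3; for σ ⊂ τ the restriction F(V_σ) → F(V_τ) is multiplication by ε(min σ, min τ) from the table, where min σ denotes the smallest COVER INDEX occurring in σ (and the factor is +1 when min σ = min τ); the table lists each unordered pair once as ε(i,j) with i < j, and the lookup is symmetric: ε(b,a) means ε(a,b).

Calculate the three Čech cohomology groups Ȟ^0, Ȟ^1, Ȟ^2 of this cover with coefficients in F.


nonempty overlaps:
  V12={p20,p22,p24} V13={p5,p24,p29} V14={p2,p12,p29} V15={p2,p13,p16} V16={p13,p19,p22} V23={p9,p15,p24,p34} V24={p4,p10,p25} V25={p8,p9,p10} V26={p6,p22,p25,p30} V34={p7,p27,p29} V35={p9,p11,p26} V36={p7,p26,p28} V45={p2,p10,p21} V46={p7,p25,p33} V56={p13,p18,p26}
  V123={p24} V126={p22} V134={p29} V145={p2} V156={p13} V235={p9} V245={p10} V246={p25} V346={p7} V356={p26}
C dims 6,15,10; δ0: rk_F3 5; δ1: rk_F3 10
degree 0: 6−5−0 = 1 → Ȟ^0 ≅ Z/3
degree 1: 15−10−5 = 0 → Ȟ^1 ≅ 0
degree 2: 10−0−10 = 0 → Ȟ^2 ≅ 0

Ȟ^0 ≅ Z/3; Ȟ^1 ≅ 0; Ȟ^2 ≅ 0


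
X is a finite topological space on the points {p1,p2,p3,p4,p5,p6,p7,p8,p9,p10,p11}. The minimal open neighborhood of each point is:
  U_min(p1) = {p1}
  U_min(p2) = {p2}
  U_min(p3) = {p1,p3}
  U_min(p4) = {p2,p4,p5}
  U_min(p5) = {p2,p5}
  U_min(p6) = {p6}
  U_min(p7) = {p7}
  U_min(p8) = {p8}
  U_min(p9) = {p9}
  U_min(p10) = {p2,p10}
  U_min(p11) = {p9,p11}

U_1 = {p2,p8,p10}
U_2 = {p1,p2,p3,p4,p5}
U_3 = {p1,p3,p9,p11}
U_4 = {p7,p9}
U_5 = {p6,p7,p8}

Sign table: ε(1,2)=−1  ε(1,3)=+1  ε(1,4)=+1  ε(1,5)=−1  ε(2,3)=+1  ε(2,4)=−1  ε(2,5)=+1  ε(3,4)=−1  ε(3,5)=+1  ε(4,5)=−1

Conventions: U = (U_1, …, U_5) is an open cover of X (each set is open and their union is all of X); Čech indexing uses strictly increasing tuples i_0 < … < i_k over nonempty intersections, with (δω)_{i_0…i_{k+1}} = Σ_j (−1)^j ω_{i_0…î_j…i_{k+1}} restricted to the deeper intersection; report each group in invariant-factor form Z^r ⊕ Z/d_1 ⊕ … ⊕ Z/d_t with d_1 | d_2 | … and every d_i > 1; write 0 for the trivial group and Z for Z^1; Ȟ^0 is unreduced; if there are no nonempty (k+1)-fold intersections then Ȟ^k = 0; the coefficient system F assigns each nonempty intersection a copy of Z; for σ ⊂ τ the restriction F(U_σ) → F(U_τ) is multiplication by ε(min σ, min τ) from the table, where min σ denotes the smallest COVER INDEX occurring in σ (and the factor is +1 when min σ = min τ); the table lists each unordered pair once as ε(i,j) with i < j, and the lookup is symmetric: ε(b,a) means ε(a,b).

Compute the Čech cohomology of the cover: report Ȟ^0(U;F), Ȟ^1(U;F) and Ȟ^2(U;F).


intersection data:
  U12={p2} U15={p8} U23={p1,p3} U34={p9} U45={p7}
C dims 5,5; δ0: rk 4, SNF 1^4
Ȟ^0 = (5 − 4) − 0 = 1, so Ȟ^0 ≅ Z
Ȟ^1 = (5 − 0) − 4 = 1, so Ȟ^1 ≅ Z
Ȟ^2 = (0 − 0) − 0 = 0, so Ȟ^2 ≅ 0

Ȟ^0(U;F) ≅ Z, Ȟ^1(U;F) ≅ Z and Ȟ^2(U;F) ≅ 0


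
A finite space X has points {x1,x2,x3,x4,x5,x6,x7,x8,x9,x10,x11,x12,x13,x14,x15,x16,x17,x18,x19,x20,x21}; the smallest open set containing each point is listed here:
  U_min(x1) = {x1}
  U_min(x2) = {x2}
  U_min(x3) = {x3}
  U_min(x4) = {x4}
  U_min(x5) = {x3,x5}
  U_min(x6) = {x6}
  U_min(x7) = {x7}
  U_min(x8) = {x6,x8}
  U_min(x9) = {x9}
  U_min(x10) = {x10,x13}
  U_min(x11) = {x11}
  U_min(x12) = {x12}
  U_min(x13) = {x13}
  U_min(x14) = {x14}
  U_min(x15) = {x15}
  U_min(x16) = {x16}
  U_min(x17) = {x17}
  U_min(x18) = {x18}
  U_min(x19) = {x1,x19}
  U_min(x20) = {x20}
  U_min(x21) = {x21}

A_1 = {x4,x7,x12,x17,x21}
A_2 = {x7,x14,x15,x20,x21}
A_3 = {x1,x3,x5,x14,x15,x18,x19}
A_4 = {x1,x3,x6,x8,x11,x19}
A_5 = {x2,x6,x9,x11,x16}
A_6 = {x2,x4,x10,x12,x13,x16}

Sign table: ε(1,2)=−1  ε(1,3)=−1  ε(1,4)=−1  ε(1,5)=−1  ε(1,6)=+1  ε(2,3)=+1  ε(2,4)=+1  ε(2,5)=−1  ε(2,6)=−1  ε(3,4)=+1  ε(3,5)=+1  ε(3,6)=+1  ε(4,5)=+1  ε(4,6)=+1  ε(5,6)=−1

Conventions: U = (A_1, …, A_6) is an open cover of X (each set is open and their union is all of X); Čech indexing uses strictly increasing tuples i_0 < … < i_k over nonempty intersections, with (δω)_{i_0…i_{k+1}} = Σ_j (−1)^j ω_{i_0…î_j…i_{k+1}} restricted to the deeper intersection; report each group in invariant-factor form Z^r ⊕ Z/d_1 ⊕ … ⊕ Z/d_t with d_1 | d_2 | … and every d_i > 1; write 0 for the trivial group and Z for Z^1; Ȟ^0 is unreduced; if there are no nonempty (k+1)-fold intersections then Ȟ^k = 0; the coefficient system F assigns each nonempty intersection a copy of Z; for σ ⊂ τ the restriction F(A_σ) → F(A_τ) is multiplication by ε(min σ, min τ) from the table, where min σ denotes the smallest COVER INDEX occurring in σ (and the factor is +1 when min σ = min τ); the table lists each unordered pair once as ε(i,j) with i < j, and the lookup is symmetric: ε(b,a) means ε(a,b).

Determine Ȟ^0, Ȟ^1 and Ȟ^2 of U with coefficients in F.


Ȟ^0 ≅ Z, Ȟ^1 ≅ Z and Ȟ^2 ≅ 0

nerve simplices:
  A12={x7,x21} A16={x4,x12} A23={x14,x15} A34={x1,x3,x19} A45={x6,x11} A56={x2,x16}
C dims 6,6; δ0: rk 5, SNF 1^5
degree 0: 6−5−0 = 1 → Ȟ^0 ≅ Z
degree 1: 6−0−5 = 1 → Ȟ^1 ≅ Z
degree 2: 0−0−0 = 0 → Ȟ^2 ≅ 0


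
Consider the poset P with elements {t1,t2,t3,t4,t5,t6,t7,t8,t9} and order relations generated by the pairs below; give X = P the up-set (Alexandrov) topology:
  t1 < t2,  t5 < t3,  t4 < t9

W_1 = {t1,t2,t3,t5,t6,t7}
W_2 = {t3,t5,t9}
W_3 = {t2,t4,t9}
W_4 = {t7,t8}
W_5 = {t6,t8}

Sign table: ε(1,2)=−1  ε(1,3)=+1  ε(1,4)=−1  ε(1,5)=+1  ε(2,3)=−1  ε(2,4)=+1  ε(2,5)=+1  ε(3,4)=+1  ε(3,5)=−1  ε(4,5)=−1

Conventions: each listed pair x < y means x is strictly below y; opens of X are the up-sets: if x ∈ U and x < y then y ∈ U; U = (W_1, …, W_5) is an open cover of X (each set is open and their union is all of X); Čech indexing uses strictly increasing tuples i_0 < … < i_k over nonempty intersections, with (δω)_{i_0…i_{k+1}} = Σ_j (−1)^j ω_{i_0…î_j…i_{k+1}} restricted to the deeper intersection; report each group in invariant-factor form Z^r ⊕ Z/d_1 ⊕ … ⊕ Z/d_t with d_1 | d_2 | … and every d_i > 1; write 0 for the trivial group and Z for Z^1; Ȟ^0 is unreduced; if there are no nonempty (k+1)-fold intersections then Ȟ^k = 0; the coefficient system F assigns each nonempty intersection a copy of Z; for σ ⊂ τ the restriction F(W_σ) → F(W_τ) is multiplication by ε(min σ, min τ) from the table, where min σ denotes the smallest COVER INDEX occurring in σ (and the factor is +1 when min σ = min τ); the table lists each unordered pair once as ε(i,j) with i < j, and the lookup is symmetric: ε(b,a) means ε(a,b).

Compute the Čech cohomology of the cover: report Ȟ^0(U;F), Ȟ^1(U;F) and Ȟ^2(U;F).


Ȟ^0 ≅ Z,  Ȟ^1 ≅ Z^2,  Ȟ^2 ≅ 0

nerve of the cover:
  W12={t3,t5} W13={t2} W14={t7} W15={t6} W23={t9} W45={t8}
C dims 5,6; δ0: rk 4, SNF 1^4
Ȟ^0 = (5 − 4) − 0 = 1, so Ȟ^0 ≅ Z
Ȟ^1 = (6 − 0) − 4 = 2, so Ȟ^1 ≅ Z^2
Ȟ^2 = (0 − 0) − 0 = 0, so Ȟ^2 ≅ 0


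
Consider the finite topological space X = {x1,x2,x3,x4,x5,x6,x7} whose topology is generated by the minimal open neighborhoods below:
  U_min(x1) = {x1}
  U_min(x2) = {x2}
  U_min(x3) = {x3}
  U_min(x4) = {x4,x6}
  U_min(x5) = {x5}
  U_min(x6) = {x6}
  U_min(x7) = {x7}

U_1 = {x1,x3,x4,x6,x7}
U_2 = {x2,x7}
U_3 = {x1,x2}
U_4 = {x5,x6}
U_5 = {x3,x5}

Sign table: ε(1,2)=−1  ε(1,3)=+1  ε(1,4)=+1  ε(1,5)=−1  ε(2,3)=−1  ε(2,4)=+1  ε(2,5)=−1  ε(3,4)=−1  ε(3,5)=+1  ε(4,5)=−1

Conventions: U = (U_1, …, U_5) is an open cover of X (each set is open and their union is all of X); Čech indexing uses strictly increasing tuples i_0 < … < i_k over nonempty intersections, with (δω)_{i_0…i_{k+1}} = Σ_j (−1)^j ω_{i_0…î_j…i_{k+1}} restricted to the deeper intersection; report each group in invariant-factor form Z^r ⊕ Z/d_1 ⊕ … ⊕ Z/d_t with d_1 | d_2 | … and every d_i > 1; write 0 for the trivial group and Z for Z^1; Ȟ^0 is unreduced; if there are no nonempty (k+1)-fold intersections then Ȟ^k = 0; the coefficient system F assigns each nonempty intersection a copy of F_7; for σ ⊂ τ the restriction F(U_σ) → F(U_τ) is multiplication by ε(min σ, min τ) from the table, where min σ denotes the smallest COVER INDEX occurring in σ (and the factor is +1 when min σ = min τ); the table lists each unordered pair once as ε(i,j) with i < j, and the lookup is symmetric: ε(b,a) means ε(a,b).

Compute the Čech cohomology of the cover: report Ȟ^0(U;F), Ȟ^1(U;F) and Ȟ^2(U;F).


Ȟ^0 = Z/7; Ȟ^1 = Z/7 ⊕ Z/7; Ȟ^2 = 0

nonempty overlaps:
  U12={x7} U13={x1} U14={x6} U15={x3} U23={x2} U45={x5}
C dims 5,6; δ0: rk_F7 4
degree 0: 5−4−0 = 1 → Ȟ^0 ≅ Z/7
degree 1: 6−0−4 = 2 → Ȟ^1 ≅ Z/7 ⊕ Z/7
degree 2: 0−0−0 = 0 → Ȟ^2 ≅ 0


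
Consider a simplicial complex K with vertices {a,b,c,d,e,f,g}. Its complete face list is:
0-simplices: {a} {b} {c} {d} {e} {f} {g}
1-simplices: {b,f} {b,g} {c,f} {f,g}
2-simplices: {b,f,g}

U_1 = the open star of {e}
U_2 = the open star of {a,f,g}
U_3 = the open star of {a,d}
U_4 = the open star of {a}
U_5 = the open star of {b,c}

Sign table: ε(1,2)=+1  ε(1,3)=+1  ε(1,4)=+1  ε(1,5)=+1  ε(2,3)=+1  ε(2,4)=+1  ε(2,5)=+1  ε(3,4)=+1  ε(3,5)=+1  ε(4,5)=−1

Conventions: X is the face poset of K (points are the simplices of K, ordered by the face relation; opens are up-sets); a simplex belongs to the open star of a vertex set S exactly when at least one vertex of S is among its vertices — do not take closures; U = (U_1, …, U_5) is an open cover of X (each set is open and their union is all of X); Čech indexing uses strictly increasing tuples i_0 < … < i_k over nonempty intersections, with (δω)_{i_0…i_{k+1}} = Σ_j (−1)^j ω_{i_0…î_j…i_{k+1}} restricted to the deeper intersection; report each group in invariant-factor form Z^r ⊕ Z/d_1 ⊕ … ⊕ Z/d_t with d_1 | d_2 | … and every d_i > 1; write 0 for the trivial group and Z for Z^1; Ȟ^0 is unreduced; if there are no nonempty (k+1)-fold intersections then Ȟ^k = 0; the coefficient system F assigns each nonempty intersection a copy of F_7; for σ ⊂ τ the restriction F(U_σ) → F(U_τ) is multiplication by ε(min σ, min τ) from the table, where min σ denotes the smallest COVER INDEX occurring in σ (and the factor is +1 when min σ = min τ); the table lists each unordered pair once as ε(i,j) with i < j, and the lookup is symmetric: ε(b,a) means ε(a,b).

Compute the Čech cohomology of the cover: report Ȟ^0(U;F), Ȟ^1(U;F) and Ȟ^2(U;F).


Ȟ^0 ≅ Z/7 ⊕ Z/7,  Ȟ^1 ≅ 0,  Ȟ^2 ≅ 0

nerve of the cover:
  U1={{e}} U2={{a},{f},{g},{b,f},{b,g},{c,f},{f,g},{b,f,g}} U3={{a},{d}} U4={{a}} U5={{b},{c},{b,f},{b,g},{c,f},{b,f,g}}
  U23={{a}} U24={{a}} U25={{b,f},{b,g},{c,f},{b,f,g}} U34={{a}}
  U234={{a}}
C dims 5,4,1; δ0: rk_F7 3; δ1: rk_F7 1
Ȟ^0 = (5 − 3) − 0 = 2, so Ȟ^0 ≅ Z/7 ⊕ Z/7
Ȟ^1 = (4 − 1) − 3 = 0, so Ȟ^1 ≅ 0
Ȟ^2 = (1 − 0) − 1 = 0, so Ȟ^2 ≅ 0


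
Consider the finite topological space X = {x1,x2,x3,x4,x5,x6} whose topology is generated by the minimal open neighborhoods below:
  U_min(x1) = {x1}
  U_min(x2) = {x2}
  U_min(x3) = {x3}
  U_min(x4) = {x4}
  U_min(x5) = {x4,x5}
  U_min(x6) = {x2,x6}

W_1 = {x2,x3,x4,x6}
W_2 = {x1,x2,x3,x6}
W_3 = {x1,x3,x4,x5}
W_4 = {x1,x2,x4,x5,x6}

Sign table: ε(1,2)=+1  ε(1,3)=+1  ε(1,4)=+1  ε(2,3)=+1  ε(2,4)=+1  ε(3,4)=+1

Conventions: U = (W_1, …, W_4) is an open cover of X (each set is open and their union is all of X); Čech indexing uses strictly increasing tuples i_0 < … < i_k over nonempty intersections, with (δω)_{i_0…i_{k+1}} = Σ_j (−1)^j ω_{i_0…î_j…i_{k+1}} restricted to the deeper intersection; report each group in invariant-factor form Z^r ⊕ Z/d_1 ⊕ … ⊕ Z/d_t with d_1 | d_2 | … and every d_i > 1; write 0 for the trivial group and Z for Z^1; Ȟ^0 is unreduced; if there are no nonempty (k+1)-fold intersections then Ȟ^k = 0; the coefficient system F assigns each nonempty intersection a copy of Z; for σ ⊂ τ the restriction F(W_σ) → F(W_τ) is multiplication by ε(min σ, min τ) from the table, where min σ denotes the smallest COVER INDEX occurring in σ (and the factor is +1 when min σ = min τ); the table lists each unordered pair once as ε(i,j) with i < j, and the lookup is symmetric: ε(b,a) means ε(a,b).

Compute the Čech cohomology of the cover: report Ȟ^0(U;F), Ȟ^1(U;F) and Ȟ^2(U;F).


nerve of the cover:
  W12={x2,x3,x6} W13={x3,x4} W14={x2,x4,x6} W23={x1,x3} W24={x1,x2,x6} W34={x1,x4,x5}
  W123={x3} W124={x2,x6} W134={x4} W234={x1}
C dims 4,6,4; δ0: rk 3, SNF 1^3; δ1: rk 3, SNF 1^3
Ȟ^0 = (4 − 3) − 0 = 1, so Ȟ^0 ≅ Z
Ȟ^1 = (6 − 3) − 3 = 0, so Ȟ^1 ≅ 0
Ȟ^2 = (4 − 0) − 3 = 1, so Ȟ^2 ≅ Z

Ȟ^0(U;F) ≅ Z, Ȟ^1(U;F) ≅ 0, Ȟ^2(U;F) ≅ Z
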